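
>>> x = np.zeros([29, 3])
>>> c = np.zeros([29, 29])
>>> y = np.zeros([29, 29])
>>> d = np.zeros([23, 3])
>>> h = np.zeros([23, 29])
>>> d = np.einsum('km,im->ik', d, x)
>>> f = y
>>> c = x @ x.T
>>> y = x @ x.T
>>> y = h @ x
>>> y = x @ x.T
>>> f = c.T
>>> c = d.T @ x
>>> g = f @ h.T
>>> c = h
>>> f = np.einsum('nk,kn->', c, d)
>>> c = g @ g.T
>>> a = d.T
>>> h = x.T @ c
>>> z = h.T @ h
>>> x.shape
(29, 3)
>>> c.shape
(29, 29)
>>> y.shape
(29, 29)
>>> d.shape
(29, 23)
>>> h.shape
(3, 29)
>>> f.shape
()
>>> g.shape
(29, 23)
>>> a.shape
(23, 29)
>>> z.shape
(29, 29)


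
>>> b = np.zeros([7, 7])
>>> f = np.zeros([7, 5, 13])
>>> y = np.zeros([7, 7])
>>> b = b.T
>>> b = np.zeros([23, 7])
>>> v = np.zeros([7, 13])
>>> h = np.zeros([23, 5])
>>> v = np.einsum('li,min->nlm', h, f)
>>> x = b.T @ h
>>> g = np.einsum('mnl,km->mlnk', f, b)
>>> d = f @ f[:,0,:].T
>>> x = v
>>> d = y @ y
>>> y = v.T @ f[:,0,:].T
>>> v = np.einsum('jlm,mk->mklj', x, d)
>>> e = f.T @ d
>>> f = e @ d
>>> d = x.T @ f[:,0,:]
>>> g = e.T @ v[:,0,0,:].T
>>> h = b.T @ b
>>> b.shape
(23, 7)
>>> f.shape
(13, 5, 7)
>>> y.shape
(7, 23, 7)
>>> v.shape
(7, 7, 23, 13)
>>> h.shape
(7, 7)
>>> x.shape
(13, 23, 7)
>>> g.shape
(7, 5, 7)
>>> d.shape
(7, 23, 7)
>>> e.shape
(13, 5, 7)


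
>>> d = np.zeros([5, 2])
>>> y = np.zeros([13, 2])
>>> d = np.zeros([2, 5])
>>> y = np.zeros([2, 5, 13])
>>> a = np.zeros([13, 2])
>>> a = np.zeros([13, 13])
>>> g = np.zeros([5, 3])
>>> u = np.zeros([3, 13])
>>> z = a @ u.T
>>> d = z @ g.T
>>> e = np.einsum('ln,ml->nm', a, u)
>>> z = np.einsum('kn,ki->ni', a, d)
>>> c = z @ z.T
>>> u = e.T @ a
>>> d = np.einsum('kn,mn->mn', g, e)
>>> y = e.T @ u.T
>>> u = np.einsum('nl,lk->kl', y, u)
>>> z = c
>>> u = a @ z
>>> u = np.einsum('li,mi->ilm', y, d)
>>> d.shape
(13, 3)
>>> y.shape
(3, 3)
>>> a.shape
(13, 13)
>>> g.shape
(5, 3)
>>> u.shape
(3, 3, 13)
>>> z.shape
(13, 13)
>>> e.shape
(13, 3)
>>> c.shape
(13, 13)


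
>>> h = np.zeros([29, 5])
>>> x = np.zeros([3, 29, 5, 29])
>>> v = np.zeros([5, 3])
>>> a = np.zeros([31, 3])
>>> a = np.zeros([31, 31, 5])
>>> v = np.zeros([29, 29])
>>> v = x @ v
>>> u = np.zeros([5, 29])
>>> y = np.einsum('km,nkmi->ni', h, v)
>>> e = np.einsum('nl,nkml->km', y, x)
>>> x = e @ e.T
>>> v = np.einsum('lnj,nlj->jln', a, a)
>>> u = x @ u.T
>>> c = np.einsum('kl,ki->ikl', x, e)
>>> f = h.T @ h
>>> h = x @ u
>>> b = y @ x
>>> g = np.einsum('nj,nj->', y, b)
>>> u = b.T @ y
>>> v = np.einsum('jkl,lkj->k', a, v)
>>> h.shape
(29, 5)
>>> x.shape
(29, 29)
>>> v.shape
(31,)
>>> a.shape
(31, 31, 5)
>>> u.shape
(29, 29)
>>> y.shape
(3, 29)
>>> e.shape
(29, 5)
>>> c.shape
(5, 29, 29)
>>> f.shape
(5, 5)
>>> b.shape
(3, 29)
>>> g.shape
()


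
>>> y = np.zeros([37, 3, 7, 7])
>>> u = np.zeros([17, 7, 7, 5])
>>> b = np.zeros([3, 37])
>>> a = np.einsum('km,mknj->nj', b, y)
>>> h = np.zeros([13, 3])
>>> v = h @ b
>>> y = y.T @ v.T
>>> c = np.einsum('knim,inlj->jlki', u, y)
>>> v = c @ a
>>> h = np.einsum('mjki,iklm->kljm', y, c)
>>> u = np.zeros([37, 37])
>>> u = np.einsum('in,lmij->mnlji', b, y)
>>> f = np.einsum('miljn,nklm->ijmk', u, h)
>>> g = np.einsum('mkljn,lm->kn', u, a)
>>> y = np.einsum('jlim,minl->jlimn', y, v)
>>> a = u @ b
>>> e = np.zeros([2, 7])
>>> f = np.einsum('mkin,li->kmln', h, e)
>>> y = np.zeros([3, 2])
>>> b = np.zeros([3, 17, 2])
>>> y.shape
(3, 2)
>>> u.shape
(7, 37, 7, 13, 3)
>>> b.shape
(3, 17, 2)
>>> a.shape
(7, 37, 7, 13, 37)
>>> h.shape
(3, 17, 7, 7)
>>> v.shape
(13, 3, 17, 7)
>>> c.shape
(13, 3, 17, 7)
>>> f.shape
(17, 3, 2, 7)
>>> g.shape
(37, 3)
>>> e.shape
(2, 7)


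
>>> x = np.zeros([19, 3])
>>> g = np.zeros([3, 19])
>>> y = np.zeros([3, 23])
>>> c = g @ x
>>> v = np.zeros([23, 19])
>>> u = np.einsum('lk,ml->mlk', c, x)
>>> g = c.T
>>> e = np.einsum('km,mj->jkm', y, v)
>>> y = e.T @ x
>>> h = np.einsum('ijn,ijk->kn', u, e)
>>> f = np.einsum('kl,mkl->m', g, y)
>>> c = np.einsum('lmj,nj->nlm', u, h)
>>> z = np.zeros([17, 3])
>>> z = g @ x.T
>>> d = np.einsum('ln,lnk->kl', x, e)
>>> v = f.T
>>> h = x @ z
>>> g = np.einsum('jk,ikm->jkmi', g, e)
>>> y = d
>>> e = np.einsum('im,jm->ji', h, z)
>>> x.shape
(19, 3)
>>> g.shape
(3, 3, 23, 19)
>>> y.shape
(23, 19)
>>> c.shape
(23, 19, 3)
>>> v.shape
(23,)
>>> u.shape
(19, 3, 3)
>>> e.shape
(3, 19)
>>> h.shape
(19, 19)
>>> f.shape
(23,)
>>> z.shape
(3, 19)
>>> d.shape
(23, 19)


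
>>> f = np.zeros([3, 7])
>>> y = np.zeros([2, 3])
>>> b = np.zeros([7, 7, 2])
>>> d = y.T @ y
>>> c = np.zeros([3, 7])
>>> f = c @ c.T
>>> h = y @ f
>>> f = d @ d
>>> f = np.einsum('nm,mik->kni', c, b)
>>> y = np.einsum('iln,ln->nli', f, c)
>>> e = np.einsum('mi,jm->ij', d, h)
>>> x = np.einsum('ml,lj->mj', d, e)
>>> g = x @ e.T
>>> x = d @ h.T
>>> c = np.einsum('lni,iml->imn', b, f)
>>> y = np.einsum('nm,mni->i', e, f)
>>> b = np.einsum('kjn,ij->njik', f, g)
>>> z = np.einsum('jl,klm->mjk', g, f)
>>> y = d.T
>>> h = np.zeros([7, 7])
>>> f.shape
(2, 3, 7)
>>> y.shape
(3, 3)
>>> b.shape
(7, 3, 3, 2)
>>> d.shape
(3, 3)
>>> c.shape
(2, 3, 7)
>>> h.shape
(7, 7)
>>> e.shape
(3, 2)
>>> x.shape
(3, 2)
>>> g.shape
(3, 3)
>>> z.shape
(7, 3, 2)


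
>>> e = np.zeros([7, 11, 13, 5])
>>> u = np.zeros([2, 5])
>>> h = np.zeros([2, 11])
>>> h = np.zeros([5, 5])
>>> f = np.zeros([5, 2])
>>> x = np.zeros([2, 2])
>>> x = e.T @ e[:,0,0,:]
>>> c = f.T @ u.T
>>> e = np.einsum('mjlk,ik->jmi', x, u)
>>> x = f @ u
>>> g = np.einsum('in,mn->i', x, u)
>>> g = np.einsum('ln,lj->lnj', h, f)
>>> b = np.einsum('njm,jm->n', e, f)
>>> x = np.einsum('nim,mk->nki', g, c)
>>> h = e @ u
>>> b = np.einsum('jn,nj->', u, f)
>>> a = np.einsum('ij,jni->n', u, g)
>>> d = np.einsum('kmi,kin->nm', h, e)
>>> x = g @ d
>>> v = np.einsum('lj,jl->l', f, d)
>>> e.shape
(13, 5, 2)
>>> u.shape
(2, 5)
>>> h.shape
(13, 5, 5)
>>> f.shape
(5, 2)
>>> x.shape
(5, 5, 5)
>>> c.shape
(2, 2)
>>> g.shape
(5, 5, 2)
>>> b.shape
()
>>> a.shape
(5,)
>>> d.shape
(2, 5)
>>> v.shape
(5,)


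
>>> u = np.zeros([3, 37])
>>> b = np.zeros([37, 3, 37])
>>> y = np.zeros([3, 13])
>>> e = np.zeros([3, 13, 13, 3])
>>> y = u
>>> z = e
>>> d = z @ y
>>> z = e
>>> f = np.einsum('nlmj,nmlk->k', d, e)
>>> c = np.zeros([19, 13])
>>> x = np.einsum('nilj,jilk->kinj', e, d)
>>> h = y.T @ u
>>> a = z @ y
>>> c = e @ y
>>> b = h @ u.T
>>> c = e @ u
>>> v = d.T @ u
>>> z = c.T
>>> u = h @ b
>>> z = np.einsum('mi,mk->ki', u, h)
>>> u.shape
(37, 3)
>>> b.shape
(37, 3)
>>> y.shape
(3, 37)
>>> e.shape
(3, 13, 13, 3)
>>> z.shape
(37, 3)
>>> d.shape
(3, 13, 13, 37)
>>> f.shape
(3,)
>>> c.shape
(3, 13, 13, 37)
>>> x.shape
(37, 13, 3, 3)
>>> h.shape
(37, 37)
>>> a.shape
(3, 13, 13, 37)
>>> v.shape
(37, 13, 13, 37)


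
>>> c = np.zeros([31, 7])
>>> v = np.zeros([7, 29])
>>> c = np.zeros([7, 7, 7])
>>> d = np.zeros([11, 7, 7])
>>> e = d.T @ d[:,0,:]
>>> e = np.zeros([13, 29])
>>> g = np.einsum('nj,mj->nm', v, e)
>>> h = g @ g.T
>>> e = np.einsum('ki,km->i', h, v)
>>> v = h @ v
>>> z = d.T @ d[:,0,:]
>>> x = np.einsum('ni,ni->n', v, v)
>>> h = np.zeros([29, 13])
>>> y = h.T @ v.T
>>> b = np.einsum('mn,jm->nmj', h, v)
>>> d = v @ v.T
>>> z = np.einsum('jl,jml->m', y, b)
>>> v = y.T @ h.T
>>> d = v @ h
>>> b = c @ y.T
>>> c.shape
(7, 7, 7)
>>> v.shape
(7, 29)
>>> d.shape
(7, 13)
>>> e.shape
(7,)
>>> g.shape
(7, 13)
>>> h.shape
(29, 13)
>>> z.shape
(29,)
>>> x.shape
(7,)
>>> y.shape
(13, 7)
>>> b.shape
(7, 7, 13)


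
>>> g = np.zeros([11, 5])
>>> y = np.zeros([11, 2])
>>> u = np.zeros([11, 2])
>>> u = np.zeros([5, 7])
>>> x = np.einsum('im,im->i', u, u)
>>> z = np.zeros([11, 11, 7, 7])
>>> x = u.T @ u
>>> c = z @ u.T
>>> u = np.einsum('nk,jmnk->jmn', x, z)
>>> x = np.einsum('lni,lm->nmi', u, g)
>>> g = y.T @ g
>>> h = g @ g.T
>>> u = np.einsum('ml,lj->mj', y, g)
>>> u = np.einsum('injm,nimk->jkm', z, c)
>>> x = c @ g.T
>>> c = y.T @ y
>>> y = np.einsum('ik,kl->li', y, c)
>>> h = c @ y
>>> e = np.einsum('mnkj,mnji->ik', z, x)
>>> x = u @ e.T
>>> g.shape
(2, 5)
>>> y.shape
(2, 11)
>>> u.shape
(7, 5, 7)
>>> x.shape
(7, 5, 2)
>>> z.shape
(11, 11, 7, 7)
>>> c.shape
(2, 2)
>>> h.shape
(2, 11)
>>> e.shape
(2, 7)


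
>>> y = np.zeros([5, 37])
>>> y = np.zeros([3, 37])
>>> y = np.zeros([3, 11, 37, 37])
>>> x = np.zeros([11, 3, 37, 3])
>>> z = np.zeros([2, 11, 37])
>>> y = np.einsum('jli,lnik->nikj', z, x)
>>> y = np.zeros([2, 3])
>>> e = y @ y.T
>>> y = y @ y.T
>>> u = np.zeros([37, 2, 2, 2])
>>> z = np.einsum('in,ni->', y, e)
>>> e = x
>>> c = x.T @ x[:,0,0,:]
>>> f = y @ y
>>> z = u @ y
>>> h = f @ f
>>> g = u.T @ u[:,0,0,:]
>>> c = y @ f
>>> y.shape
(2, 2)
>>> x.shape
(11, 3, 37, 3)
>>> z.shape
(37, 2, 2, 2)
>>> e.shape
(11, 3, 37, 3)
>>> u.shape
(37, 2, 2, 2)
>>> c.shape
(2, 2)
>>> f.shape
(2, 2)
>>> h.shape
(2, 2)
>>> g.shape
(2, 2, 2, 2)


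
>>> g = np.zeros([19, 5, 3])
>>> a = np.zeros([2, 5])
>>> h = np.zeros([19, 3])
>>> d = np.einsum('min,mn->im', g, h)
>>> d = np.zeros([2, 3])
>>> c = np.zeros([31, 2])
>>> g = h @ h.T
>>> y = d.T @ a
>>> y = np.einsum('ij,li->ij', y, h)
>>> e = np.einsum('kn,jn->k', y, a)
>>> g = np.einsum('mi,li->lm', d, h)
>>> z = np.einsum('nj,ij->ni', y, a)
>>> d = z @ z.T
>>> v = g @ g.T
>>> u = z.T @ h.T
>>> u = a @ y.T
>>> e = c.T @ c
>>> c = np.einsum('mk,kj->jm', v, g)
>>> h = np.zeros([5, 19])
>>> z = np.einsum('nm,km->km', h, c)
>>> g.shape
(19, 2)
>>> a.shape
(2, 5)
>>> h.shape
(5, 19)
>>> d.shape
(3, 3)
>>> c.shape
(2, 19)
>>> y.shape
(3, 5)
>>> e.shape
(2, 2)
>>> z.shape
(2, 19)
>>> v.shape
(19, 19)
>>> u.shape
(2, 3)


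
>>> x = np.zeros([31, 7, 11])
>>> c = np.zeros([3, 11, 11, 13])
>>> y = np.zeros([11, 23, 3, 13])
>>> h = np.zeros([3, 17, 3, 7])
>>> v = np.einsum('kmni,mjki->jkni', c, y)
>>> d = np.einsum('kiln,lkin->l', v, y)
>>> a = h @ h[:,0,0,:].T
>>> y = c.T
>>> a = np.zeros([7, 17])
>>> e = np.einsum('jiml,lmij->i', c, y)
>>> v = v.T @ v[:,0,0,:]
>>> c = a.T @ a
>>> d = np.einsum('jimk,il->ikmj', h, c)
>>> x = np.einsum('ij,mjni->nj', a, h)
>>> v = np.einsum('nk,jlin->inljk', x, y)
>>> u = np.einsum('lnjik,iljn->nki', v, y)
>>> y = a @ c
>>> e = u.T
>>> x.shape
(3, 17)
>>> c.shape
(17, 17)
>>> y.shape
(7, 17)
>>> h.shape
(3, 17, 3, 7)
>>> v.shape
(11, 3, 11, 13, 17)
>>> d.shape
(17, 7, 3, 3)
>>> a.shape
(7, 17)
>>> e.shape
(13, 17, 3)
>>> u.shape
(3, 17, 13)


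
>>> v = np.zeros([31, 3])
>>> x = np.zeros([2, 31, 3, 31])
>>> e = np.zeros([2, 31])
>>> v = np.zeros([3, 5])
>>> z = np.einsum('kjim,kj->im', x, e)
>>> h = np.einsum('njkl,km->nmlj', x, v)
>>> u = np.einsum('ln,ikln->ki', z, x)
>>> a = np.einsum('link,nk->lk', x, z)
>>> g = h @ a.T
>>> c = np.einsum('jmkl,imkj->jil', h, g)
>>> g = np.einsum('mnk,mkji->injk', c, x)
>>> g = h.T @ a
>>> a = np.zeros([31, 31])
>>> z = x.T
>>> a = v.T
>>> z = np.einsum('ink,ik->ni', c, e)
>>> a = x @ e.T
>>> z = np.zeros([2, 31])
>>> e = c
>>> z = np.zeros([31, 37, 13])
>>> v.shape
(3, 5)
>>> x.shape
(2, 31, 3, 31)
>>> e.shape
(2, 2, 31)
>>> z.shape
(31, 37, 13)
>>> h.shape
(2, 5, 31, 31)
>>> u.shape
(31, 2)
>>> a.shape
(2, 31, 3, 2)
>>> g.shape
(31, 31, 5, 31)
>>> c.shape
(2, 2, 31)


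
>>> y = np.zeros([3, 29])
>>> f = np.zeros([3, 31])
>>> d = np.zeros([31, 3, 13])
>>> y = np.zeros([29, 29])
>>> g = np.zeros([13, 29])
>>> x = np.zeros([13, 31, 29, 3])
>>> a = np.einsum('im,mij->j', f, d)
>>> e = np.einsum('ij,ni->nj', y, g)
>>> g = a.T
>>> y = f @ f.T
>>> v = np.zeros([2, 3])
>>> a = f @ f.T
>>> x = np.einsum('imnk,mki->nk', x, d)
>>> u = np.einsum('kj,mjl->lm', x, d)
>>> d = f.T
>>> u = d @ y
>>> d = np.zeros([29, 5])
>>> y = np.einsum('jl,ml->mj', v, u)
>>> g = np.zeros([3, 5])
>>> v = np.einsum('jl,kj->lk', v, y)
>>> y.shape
(31, 2)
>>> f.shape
(3, 31)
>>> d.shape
(29, 5)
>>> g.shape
(3, 5)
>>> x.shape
(29, 3)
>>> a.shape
(3, 3)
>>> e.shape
(13, 29)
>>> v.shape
(3, 31)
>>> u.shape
(31, 3)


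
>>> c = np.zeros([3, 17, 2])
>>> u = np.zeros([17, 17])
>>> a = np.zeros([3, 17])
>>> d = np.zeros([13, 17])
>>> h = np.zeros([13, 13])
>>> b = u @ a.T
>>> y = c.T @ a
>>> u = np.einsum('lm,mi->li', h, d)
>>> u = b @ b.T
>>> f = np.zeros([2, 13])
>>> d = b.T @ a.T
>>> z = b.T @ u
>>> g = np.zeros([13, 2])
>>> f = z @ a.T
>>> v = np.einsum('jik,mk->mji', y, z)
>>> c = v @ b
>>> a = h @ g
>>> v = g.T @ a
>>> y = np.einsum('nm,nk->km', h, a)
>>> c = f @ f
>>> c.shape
(3, 3)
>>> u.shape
(17, 17)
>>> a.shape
(13, 2)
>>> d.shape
(3, 3)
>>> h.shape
(13, 13)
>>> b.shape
(17, 3)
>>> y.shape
(2, 13)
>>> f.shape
(3, 3)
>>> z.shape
(3, 17)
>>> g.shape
(13, 2)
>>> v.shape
(2, 2)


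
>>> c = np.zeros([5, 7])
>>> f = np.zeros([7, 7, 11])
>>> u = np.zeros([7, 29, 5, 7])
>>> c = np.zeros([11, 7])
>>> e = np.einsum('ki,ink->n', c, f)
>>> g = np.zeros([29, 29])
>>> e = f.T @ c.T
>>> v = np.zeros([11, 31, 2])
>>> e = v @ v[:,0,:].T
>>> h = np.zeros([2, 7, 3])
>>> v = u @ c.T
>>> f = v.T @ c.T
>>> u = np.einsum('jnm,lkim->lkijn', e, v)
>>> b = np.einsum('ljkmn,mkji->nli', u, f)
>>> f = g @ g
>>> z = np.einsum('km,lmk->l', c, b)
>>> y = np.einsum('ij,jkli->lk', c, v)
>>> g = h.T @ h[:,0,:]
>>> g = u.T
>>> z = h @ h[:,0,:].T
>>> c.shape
(11, 7)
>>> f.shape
(29, 29)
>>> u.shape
(7, 29, 5, 11, 31)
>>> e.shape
(11, 31, 11)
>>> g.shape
(31, 11, 5, 29, 7)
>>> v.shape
(7, 29, 5, 11)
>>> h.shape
(2, 7, 3)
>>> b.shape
(31, 7, 11)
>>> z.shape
(2, 7, 2)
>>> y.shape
(5, 29)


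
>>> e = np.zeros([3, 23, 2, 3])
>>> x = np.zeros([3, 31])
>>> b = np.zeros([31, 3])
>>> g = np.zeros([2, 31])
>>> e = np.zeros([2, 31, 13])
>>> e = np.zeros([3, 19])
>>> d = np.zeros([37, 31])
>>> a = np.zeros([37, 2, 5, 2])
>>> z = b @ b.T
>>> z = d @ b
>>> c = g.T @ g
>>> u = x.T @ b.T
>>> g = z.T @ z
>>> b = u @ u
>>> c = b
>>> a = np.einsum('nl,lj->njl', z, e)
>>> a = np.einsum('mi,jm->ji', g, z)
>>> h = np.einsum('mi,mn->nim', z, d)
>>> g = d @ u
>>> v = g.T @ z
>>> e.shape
(3, 19)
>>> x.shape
(3, 31)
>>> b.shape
(31, 31)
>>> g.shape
(37, 31)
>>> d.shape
(37, 31)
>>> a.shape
(37, 3)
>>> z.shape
(37, 3)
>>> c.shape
(31, 31)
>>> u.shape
(31, 31)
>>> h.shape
(31, 3, 37)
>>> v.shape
(31, 3)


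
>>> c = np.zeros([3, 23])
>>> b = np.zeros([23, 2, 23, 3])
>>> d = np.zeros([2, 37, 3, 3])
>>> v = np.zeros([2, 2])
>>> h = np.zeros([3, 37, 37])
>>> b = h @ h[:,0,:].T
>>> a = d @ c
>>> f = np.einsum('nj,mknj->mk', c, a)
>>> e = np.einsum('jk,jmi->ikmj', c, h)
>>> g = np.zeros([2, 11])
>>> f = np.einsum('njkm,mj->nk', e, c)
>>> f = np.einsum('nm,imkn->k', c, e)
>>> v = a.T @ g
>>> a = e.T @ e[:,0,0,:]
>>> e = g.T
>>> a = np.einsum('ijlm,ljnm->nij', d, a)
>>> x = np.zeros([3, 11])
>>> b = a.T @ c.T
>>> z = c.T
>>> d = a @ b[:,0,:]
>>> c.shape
(3, 23)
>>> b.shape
(37, 2, 3)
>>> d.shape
(23, 2, 3)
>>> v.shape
(23, 3, 37, 11)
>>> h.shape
(3, 37, 37)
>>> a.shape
(23, 2, 37)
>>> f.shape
(37,)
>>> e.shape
(11, 2)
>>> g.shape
(2, 11)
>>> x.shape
(3, 11)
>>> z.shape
(23, 3)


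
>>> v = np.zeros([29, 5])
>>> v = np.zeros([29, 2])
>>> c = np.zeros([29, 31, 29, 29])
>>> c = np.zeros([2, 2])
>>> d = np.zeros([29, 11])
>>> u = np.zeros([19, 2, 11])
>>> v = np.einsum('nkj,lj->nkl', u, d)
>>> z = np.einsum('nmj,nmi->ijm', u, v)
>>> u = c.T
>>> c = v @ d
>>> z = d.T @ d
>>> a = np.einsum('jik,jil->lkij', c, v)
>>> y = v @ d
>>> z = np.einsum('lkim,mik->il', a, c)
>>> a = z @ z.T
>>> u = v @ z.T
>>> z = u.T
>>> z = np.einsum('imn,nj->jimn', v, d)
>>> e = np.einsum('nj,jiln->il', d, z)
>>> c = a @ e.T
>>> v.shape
(19, 2, 29)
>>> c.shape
(2, 19)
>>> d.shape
(29, 11)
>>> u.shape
(19, 2, 2)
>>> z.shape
(11, 19, 2, 29)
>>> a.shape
(2, 2)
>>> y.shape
(19, 2, 11)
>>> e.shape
(19, 2)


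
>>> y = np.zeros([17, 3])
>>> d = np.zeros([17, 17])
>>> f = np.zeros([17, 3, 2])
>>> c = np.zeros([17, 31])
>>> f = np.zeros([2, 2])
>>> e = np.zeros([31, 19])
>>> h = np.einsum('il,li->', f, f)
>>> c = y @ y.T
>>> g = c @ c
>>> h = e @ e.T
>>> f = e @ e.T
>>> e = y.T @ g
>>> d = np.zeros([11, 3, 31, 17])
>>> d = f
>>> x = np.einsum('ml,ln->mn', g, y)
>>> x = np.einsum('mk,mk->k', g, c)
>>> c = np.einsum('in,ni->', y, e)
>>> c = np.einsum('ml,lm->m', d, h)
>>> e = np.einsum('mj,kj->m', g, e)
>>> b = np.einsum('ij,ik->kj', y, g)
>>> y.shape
(17, 3)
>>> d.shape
(31, 31)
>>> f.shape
(31, 31)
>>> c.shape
(31,)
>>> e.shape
(17,)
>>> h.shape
(31, 31)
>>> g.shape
(17, 17)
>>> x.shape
(17,)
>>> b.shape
(17, 3)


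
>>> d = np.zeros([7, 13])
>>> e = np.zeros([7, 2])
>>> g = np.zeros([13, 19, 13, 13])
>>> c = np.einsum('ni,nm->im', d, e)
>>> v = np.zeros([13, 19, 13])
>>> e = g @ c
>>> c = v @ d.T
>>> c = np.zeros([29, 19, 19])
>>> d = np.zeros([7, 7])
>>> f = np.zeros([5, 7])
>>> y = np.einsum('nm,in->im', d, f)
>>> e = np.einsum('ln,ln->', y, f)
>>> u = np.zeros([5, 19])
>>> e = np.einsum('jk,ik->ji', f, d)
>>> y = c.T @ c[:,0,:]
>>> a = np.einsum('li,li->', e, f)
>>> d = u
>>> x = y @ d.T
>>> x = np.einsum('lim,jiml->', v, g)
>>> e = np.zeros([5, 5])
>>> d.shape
(5, 19)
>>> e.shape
(5, 5)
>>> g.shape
(13, 19, 13, 13)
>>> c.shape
(29, 19, 19)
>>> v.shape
(13, 19, 13)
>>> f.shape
(5, 7)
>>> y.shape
(19, 19, 19)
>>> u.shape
(5, 19)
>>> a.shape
()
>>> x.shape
()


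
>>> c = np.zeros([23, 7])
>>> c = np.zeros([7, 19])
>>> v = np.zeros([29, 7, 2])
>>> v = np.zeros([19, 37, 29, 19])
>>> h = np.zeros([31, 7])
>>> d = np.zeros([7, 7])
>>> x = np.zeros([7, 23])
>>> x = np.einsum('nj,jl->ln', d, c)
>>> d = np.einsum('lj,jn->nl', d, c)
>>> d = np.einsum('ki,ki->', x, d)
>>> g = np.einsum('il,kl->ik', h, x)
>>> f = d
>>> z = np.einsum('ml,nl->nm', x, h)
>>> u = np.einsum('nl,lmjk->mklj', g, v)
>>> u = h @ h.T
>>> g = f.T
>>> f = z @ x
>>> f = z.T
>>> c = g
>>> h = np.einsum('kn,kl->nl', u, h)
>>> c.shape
()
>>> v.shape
(19, 37, 29, 19)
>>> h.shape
(31, 7)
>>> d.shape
()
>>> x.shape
(19, 7)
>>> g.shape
()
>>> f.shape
(19, 31)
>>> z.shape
(31, 19)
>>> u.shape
(31, 31)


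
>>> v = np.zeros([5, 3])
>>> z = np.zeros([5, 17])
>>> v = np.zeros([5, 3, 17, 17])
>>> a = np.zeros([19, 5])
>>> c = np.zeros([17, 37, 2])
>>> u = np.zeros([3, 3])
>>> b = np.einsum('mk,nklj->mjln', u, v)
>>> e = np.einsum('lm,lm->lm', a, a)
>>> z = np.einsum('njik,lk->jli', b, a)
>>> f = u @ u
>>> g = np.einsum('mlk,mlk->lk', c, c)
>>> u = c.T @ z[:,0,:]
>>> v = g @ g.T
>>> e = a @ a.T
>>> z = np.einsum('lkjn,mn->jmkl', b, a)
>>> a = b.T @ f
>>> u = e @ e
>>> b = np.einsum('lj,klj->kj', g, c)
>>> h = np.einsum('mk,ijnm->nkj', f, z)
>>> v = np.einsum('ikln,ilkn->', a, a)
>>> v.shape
()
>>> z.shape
(17, 19, 17, 3)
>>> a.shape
(5, 17, 17, 3)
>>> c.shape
(17, 37, 2)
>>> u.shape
(19, 19)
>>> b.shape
(17, 2)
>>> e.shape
(19, 19)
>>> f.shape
(3, 3)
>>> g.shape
(37, 2)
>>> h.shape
(17, 3, 19)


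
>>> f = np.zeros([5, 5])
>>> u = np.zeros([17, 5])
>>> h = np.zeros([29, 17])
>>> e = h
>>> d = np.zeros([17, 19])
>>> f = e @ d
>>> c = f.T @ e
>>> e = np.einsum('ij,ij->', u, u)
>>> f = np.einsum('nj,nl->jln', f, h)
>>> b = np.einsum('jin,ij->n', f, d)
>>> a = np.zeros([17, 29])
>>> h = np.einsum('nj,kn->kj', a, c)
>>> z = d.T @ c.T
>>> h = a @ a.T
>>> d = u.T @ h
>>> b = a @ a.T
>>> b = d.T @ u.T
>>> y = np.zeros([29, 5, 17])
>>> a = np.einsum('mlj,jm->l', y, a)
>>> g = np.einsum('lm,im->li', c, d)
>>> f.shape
(19, 17, 29)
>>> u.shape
(17, 5)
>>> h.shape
(17, 17)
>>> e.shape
()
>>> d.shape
(5, 17)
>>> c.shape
(19, 17)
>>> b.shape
(17, 17)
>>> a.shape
(5,)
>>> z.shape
(19, 19)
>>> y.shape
(29, 5, 17)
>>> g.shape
(19, 5)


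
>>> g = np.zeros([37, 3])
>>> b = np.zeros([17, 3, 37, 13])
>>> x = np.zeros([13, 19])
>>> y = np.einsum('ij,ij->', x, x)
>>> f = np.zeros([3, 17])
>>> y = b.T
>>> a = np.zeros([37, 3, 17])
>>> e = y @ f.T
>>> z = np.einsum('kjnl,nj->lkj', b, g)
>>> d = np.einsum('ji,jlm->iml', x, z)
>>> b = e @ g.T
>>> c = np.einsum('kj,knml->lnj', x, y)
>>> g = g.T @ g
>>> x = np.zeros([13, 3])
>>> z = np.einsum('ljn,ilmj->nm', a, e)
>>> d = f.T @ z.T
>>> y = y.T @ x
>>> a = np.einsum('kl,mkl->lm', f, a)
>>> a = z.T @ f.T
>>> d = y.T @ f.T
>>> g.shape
(3, 3)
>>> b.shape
(13, 37, 3, 37)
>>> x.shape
(13, 3)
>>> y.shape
(17, 3, 37, 3)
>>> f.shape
(3, 17)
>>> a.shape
(3, 3)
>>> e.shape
(13, 37, 3, 3)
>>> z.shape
(17, 3)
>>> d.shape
(3, 37, 3, 3)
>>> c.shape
(17, 37, 19)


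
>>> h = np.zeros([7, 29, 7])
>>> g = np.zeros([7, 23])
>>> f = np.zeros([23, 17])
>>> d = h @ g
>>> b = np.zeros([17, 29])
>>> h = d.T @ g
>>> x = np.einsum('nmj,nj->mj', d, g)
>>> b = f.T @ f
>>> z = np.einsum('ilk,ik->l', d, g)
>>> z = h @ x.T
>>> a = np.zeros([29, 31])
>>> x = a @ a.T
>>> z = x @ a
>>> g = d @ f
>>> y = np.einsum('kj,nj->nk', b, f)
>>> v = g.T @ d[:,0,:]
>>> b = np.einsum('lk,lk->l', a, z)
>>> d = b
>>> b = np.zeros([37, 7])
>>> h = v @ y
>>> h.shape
(17, 29, 17)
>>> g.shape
(7, 29, 17)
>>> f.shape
(23, 17)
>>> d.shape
(29,)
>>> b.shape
(37, 7)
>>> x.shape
(29, 29)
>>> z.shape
(29, 31)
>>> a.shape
(29, 31)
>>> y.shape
(23, 17)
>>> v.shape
(17, 29, 23)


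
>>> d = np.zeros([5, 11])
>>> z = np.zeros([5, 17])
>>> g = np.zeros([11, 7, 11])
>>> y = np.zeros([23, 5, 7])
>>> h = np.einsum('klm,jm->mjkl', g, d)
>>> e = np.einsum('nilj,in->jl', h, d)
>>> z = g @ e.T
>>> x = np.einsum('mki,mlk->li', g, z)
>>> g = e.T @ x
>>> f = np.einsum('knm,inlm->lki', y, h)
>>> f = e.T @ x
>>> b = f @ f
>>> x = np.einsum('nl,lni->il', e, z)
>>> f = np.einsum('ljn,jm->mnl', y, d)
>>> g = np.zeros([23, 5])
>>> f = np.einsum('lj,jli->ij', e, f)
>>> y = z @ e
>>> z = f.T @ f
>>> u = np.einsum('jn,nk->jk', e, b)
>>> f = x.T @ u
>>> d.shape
(5, 11)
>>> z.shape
(11, 11)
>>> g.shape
(23, 5)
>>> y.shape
(11, 7, 11)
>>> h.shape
(11, 5, 11, 7)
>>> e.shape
(7, 11)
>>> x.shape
(7, 11)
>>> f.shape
(11, 11)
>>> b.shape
(11, 11)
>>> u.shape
(7, 11)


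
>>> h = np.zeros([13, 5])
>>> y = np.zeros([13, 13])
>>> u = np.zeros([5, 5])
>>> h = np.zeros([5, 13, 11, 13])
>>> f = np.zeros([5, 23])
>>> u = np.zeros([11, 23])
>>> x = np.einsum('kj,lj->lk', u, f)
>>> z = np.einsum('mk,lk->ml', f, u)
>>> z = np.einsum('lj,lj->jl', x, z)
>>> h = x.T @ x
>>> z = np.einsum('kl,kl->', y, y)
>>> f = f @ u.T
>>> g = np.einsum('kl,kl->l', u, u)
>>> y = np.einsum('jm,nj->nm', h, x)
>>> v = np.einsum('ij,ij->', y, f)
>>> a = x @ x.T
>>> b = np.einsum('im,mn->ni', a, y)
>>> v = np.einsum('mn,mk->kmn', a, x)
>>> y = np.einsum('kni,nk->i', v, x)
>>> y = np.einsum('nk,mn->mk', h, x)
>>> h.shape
(11, 11)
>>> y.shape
(5, 11)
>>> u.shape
(11, 23)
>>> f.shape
(5, 11)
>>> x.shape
(5, 11)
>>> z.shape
()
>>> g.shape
(23,)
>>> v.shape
(11, 5, 5)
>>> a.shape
(5, 5)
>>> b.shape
(11, 5)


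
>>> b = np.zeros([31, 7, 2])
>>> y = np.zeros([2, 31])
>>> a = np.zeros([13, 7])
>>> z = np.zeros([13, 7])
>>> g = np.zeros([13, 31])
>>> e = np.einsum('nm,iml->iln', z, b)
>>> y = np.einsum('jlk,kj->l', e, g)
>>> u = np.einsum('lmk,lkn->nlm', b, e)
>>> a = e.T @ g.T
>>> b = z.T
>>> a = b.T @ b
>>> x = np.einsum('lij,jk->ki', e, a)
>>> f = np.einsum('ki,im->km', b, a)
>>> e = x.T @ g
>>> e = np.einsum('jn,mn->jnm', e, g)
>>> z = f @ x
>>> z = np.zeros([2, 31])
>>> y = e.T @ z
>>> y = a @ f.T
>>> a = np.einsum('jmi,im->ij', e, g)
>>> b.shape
(7, 13)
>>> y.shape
(13, 7)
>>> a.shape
(13, 2)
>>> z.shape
(2, 31)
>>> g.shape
(13, 31)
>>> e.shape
(2, 31, 13)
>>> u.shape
(13, 31, 7)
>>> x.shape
(13, 2)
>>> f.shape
(7, 13)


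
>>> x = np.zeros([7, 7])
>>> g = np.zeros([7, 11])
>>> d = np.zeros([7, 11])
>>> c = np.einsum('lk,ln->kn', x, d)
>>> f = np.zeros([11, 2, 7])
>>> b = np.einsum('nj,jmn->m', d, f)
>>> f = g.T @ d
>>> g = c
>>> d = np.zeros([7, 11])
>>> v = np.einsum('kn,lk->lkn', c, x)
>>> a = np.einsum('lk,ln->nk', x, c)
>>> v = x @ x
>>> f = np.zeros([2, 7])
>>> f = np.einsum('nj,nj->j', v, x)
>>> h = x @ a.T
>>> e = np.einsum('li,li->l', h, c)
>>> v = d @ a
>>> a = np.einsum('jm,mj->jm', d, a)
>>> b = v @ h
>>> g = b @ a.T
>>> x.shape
(7, 7)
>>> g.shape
(7, 7)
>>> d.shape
(7, 11)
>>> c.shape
(7, 11)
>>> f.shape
(7,)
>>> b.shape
(7, 11)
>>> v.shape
(7, 7)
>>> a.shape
(7, 11)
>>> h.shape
(7, 11)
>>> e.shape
(7,)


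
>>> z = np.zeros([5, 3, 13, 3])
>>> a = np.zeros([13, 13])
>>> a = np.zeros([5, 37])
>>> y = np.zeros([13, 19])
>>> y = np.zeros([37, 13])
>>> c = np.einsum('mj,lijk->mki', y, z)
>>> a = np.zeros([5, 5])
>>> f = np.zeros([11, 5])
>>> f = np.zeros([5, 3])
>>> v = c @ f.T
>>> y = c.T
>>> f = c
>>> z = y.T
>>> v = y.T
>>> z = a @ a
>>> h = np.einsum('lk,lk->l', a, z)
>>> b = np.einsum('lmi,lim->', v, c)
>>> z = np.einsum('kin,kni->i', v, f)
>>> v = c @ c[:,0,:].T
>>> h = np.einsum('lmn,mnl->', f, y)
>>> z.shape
(3,)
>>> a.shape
(5, 5)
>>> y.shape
(3, 3, 37)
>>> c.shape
(37, 3, 3)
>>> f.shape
(37, 3, 3)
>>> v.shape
(37, 3, 37)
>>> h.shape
()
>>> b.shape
()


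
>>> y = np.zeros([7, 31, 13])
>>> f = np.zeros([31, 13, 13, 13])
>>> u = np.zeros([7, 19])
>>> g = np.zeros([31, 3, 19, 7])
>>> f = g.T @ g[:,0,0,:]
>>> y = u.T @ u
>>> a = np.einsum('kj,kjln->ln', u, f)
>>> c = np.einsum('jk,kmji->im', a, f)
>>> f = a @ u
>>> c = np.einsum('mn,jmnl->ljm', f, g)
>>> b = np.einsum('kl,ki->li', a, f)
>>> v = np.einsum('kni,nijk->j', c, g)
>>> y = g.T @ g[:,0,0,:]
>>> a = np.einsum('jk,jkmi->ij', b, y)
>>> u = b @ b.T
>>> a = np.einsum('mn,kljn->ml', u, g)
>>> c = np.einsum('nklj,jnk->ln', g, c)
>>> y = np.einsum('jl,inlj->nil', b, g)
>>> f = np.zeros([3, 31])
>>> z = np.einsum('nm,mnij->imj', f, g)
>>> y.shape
(3, 31, 19)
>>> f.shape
(3, 31)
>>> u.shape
(7, 7)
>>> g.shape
(31, 3, 19, 7)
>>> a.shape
(7, 3)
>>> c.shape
(19, 31)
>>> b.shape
(7, 19)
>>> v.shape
(19,)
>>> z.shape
(19, 31, 7)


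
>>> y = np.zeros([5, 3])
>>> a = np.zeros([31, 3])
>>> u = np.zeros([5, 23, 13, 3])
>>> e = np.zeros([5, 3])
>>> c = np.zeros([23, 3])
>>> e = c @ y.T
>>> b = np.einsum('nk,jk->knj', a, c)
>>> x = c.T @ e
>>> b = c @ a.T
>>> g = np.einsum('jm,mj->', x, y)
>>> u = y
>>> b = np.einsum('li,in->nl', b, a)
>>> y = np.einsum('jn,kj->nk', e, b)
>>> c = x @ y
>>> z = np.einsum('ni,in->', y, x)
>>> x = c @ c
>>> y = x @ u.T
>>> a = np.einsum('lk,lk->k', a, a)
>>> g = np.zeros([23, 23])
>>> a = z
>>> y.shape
(3, 5)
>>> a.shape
()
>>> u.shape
(5, 3)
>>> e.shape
(23, 5)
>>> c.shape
(3, 3)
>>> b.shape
(3, 23)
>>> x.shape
(3, 3)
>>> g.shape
(23, 23)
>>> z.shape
()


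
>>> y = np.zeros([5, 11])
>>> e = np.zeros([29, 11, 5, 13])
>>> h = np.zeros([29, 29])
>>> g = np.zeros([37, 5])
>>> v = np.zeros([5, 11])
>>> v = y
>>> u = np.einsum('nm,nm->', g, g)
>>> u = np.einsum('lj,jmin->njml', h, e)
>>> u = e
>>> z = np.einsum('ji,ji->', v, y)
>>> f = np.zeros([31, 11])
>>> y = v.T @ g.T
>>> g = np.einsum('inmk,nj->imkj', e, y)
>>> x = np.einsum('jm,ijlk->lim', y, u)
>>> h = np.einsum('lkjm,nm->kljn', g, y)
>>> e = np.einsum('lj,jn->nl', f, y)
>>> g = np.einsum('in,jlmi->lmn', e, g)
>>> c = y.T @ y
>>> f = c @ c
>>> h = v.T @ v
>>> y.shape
(11, 37)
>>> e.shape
(37, 31)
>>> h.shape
(11, 11)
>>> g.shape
(5, 13, 31)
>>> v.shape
(5, 11)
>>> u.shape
(29, 11, 5, 13)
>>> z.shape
()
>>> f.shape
(37, 37)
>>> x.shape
(5, 29, 37)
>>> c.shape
(37, 37)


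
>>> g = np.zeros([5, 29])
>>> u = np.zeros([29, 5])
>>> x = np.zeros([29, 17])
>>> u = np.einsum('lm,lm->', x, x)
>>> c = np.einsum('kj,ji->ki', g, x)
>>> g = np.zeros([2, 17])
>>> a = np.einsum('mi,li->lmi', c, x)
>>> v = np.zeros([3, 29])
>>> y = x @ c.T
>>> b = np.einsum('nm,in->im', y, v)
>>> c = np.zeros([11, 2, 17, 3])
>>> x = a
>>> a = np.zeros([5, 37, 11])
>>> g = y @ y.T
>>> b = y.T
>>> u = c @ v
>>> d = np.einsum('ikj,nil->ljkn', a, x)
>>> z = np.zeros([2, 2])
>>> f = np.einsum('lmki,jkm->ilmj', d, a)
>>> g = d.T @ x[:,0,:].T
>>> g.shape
(29, 37, 11, 29)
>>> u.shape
(11, 2, 17, 29)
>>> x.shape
(29, 5, 17)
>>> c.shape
(11, 2, 17, 3)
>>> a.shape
(5, 37, 11)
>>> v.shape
(3, 29)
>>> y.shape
(29, 5)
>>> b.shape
(5, 29)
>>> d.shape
(17, 11, 37, 29)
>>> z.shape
(2, 2)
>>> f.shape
(29, 17, 11, 5)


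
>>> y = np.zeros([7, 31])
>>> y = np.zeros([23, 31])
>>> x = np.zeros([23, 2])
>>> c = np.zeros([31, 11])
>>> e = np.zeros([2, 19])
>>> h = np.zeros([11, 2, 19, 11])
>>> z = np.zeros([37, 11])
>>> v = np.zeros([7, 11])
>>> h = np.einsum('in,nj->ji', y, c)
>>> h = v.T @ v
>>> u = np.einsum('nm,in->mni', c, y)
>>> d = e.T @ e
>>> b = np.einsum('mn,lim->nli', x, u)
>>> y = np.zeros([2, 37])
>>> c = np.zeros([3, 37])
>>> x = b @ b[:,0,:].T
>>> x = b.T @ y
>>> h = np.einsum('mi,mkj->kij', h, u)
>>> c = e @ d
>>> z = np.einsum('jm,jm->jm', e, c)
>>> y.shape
(2, 37)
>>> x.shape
(31, 11, 37)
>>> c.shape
(2, 19)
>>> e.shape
(2, 19)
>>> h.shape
(31, 11, 23)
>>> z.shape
(2, 19)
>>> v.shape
(7, 11)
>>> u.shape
(11, 31, 23)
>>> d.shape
(19, 19)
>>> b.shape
(2, 11, 31)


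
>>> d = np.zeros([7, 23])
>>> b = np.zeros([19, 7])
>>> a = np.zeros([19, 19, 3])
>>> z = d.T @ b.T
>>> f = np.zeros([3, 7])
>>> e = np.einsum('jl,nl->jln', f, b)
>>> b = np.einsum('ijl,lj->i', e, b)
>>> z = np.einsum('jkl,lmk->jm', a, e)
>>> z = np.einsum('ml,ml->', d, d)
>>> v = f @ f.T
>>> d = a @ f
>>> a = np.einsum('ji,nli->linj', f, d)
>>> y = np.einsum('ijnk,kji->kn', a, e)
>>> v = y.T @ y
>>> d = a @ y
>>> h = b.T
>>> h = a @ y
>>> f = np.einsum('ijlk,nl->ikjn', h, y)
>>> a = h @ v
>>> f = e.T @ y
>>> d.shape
(19, 7, 19, 19)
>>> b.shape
(3,)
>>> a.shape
(19, 7, 19, 19)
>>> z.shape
()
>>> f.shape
(19, 7, 19)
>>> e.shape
(3, 7, 19)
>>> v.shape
(19, 19)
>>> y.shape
(3, 19)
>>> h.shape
(19, 7, 19, 19)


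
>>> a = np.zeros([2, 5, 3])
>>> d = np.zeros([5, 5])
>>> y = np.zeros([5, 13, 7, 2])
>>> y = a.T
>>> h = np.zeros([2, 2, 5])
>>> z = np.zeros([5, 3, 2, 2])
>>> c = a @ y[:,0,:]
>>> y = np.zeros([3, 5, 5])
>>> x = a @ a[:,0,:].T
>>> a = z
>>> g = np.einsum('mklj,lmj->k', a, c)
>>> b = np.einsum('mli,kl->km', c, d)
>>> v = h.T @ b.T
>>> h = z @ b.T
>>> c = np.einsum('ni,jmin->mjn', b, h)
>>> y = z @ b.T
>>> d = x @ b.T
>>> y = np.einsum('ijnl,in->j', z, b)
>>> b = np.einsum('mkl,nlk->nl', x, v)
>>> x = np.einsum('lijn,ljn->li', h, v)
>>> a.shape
(5, 3, 2, 2)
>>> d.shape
(2, 5, 5)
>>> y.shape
(3,)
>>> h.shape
(5, 3, 2, 5)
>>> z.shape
(5, 3, 2, 2)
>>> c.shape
(3, 5, 5)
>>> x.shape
(5, 3)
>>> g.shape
(3,)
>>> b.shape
(5, 2)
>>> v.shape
(5, 2, 5)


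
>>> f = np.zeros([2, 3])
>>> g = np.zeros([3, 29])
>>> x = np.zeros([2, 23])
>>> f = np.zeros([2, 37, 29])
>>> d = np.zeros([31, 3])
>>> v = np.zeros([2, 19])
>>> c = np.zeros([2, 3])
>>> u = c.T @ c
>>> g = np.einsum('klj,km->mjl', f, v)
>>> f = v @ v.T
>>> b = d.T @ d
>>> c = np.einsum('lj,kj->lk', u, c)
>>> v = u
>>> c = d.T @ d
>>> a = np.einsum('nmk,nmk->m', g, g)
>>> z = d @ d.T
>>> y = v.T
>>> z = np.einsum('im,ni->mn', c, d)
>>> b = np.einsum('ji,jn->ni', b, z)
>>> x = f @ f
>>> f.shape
(2, 2)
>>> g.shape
(19, 29, 37)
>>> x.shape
(2, 2)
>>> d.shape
(31, 3)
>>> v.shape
(3, 3)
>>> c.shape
(3, 3)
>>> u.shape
(3, 3)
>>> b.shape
(31, 3)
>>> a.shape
(29,)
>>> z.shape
(3, 31)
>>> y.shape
(3, 3)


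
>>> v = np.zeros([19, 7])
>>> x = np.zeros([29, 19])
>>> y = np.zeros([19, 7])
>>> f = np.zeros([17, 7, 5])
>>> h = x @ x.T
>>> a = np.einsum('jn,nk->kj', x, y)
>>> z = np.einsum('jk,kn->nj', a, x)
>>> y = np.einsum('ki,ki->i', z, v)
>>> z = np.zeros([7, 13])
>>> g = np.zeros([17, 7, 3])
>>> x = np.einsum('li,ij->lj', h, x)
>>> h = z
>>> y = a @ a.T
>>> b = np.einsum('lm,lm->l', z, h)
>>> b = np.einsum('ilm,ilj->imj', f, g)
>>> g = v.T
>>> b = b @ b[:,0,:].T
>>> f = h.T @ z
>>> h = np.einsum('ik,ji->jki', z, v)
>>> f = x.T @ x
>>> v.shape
(19, 7)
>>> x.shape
(29, 19)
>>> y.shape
(7, 7)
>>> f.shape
(19, 19)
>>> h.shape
(19, 13, 7)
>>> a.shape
(7, 29)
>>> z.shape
(7, 13)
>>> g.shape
(7, 19)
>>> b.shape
(17, 5, 17)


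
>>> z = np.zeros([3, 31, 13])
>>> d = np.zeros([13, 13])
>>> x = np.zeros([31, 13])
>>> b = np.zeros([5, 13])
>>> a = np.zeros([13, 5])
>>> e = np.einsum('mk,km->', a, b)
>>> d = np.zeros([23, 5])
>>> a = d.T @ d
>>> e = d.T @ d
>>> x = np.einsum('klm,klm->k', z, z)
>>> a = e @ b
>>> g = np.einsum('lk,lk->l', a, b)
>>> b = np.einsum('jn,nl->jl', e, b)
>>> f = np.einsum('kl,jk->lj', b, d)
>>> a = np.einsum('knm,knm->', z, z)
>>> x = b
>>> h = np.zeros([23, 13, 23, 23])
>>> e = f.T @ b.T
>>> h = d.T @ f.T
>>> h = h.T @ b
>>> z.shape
(3, 31, 13)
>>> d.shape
(23, 5)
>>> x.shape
(5, 13)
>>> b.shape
(5, 13)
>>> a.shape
()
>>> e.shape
(23, 5)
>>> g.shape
(5,)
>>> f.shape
(13, 23)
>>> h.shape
(13, 13)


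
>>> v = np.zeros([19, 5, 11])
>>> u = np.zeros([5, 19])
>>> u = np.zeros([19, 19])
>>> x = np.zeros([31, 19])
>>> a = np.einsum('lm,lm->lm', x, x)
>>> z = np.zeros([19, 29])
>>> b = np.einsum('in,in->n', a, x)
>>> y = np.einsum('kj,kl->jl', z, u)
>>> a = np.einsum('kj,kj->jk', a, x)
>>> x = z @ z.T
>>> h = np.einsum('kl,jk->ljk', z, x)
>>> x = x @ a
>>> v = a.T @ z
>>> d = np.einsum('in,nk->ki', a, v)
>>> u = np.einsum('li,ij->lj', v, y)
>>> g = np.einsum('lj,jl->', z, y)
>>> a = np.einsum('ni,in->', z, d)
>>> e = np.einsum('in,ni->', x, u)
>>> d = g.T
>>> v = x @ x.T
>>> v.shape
(19, 19)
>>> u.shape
(31, 19)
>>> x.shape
(19, 31)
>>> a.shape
()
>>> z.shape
(19, 29)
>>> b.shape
(19,)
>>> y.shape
(29, 19)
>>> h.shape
(29, 19, 19)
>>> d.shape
()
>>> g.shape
()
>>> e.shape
()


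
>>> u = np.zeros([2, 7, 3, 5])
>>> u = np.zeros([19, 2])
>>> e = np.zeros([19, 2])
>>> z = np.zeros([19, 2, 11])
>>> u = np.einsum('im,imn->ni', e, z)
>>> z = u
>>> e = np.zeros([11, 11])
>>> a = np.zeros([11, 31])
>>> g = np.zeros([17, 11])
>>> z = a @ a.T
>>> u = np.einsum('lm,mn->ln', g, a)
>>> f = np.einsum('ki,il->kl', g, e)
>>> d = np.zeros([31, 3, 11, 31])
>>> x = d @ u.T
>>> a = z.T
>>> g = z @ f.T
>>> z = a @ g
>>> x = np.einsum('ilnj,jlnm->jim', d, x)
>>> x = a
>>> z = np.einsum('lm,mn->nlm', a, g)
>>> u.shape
(17, 31)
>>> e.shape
(11, 11)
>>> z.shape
(17, 11, 11)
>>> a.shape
(11, 11)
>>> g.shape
(11, 17)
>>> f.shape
(17, 11)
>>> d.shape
(31, 3, 11, 31)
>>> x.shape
(11, 11)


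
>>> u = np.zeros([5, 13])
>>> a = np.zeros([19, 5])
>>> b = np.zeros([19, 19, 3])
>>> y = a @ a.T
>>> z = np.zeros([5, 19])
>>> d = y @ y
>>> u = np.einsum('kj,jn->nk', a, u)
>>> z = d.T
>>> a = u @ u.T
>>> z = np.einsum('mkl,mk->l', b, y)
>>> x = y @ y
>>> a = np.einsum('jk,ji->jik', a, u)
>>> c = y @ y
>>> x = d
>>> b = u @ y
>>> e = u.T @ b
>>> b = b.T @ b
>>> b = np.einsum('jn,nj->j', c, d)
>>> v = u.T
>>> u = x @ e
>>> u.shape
(19, 19)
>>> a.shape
(13, 19, 13)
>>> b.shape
(19,)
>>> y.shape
(19, 19)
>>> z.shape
(3,)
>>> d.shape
(19, 19)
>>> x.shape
(19, 19)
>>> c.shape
(19, 19)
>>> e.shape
(19, 19)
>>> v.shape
(19, 13)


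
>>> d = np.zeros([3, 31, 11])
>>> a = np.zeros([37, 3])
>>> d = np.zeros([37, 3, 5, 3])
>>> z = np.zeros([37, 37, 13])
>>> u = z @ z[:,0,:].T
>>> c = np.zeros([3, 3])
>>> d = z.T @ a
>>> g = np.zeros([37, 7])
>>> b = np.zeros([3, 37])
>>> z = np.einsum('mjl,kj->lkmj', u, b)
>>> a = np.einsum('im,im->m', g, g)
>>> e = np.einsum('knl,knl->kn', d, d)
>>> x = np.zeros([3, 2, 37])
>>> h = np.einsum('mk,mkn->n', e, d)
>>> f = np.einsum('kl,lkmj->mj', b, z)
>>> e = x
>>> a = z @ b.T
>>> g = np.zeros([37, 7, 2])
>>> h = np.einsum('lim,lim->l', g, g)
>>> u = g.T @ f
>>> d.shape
(13, 37, 3)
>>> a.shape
(37, 3, 37, 3)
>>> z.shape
(37, 3, 37, 37)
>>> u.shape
(2, 7, 37)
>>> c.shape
(3, 3)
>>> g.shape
(37, 7, 2)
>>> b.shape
(3, 37)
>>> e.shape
(3, 2, 37)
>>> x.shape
(3, 2, 37)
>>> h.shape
(37,)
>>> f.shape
(37, 37)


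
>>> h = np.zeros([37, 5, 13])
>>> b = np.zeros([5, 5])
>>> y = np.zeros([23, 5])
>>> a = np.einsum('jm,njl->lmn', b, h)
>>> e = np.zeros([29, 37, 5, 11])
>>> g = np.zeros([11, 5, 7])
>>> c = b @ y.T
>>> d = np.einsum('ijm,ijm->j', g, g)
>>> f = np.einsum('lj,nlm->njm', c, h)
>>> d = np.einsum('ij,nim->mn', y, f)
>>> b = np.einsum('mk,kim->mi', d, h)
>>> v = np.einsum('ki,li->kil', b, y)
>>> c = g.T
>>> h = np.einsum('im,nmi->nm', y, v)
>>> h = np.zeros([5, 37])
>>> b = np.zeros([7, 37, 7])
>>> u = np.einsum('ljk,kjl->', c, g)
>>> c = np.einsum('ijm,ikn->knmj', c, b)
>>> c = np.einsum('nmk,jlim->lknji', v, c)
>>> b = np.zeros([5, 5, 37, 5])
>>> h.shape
(5, 37)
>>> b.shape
(5, 5, 37, 5)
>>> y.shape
(23, 5)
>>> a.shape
(13, 5, 37)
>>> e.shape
(29, 37, 5, 11)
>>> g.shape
(11, 5, 7)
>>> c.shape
(7, 23, 13, 37, 11)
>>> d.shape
(13, 37)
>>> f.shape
(37, 23, 13)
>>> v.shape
(13, 5, 23)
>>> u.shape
()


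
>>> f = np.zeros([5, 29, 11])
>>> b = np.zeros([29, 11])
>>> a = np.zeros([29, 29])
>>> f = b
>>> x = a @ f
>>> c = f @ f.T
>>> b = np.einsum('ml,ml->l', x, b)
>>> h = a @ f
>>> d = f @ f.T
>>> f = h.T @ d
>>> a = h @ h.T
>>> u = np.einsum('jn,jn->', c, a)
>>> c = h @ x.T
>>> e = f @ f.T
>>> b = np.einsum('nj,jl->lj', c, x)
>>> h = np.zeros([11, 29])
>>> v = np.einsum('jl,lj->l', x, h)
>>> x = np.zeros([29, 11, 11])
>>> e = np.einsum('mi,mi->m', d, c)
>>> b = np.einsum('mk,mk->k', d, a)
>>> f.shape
(11, 29)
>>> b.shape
(29,)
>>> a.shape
(29, 29)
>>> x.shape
(29, 11, 11)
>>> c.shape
(29, 29)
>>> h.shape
(11, 29)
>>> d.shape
(29, 29)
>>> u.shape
()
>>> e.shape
(29,)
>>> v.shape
(11,)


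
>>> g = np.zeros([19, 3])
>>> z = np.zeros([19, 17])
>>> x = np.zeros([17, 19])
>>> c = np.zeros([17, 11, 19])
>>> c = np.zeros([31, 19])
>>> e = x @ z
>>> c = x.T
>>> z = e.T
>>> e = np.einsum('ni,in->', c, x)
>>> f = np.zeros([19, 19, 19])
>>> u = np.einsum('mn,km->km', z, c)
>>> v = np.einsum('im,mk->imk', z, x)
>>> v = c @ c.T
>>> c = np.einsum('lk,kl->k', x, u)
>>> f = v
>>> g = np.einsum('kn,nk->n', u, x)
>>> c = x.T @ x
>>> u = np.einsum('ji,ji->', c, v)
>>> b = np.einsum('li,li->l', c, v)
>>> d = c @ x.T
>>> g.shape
(17,)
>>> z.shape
(17, 17)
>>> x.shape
(17, 19)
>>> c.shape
(19, 19)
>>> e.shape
()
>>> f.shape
(19, 19)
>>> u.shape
()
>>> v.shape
(19, 19)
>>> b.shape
(19,)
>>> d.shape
(19, 17)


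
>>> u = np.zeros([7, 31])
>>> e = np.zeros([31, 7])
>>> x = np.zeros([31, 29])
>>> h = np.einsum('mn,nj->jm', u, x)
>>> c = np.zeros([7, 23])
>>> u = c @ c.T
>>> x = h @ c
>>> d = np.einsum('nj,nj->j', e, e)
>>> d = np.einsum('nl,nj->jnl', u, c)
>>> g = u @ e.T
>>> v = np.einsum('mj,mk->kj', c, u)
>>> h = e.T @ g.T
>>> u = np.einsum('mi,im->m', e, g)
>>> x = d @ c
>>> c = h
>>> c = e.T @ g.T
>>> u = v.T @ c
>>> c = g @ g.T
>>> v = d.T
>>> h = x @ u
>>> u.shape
(23, 7)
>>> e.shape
(31, 7)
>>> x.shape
(23, 7, 23)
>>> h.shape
(23, 7, 7)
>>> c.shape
(7, 7)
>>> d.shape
(23, 7, 7)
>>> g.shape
(7, 31)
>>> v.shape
(7, 7, 23)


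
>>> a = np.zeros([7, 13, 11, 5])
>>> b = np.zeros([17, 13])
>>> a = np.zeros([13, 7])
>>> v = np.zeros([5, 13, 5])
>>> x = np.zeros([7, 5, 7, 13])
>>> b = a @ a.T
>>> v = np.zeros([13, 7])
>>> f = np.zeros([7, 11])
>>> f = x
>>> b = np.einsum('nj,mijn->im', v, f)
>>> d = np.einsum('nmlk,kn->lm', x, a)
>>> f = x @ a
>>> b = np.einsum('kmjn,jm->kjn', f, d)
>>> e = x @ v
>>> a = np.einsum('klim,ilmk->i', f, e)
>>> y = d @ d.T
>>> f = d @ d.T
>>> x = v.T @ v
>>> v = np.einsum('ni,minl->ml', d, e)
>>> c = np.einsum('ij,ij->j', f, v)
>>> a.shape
(7,)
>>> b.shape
(7, 7, 7)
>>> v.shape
(7, 7)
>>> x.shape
(7, 7)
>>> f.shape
(7, 7)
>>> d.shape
(7, 5)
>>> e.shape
(7, 5, 7, 7)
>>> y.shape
(7, 7)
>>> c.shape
(7,)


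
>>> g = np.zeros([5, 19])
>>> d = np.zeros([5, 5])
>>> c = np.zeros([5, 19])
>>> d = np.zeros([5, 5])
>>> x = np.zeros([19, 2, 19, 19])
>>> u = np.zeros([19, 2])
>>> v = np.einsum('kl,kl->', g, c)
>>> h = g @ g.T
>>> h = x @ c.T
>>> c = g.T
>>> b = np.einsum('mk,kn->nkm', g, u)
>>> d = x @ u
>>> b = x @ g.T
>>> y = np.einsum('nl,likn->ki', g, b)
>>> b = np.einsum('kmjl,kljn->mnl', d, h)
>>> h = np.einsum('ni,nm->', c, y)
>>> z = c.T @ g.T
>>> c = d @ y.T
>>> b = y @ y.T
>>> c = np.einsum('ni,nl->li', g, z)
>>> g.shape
(5, 19)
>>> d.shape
(19, 2, 19, 2)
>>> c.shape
(5, 19)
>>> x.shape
(19, 2, 19, 19)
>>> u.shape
(19, 2)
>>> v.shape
()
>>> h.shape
()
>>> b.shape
(19, 19)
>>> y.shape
(19, 2)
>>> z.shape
(5, 5)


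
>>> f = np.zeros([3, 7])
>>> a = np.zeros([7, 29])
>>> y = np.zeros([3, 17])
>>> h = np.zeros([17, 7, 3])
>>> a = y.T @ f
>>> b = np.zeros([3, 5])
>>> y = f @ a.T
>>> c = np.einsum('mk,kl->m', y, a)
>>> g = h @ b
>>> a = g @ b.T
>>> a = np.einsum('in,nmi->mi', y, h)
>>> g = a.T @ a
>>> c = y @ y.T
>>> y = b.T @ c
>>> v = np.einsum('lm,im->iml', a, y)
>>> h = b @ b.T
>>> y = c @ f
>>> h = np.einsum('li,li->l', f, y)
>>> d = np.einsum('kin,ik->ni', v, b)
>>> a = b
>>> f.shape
(3, 7)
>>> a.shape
(3, 5)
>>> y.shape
(3, 7)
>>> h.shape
(3,)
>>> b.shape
(3, 5)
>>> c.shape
(3, 3)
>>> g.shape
(3, 3)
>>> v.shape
(5, 3, 7)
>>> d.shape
(7, 3)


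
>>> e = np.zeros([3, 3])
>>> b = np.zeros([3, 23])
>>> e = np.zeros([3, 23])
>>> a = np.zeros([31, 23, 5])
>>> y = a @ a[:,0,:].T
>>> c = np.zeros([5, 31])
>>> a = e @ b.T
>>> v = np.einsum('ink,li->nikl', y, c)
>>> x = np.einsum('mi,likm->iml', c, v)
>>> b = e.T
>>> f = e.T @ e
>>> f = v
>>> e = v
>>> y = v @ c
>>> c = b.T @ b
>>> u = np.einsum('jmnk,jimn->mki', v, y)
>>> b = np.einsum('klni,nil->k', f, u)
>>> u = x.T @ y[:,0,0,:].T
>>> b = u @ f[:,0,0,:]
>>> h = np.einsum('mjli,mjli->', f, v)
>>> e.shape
(23, 31, 31, 5)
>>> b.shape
(23, 5, 5)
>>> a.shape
(3, 3)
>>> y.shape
(23, 31, 31, 31)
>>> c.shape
(3, 3)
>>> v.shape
(23, 31, 31, 5)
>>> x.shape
(31, 5, 23)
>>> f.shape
(23, 31, 31, 5)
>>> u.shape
(23, 5, 23)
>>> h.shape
()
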